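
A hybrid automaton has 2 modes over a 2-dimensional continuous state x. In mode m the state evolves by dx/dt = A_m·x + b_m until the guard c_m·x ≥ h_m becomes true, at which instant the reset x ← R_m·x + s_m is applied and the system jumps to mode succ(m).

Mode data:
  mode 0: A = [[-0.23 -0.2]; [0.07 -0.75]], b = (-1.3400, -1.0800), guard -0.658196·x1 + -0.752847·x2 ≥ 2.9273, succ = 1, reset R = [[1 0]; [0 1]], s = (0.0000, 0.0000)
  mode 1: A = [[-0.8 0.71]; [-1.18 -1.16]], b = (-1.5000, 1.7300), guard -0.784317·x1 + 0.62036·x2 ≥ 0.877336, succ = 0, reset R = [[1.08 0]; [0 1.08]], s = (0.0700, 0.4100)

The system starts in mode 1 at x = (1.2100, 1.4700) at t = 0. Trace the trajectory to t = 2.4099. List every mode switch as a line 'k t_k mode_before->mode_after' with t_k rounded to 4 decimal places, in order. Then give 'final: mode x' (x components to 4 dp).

1 1.3118 1->0
final: 0 -1.4796 -0.0770

Mode 1: guard c·x = 0.8773 hit at Δt = 1.3118 (t = 1.3118), x⁻ = (-0.1178, 1.2653) → reset → x⁺ = (-0.0573, 1.7765), jump to mode 0
Mode 0: flow for 1.0981 to horizon, guard not reached → x = (-1.4796, -0.0770)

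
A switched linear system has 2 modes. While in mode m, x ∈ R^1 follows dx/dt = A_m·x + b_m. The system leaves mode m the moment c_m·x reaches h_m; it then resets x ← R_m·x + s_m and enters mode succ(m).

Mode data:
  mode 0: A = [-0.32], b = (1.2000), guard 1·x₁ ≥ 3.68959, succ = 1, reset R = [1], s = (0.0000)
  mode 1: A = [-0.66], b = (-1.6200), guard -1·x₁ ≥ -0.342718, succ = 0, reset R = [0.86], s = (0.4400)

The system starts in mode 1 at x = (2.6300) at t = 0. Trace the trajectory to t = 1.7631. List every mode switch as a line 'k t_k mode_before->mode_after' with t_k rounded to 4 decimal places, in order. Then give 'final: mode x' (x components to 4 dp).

1 0.9054 1->0
final: 0 1.4585

Mode 1: guard c·x = -0.3427 hit at Δt = 0.9054 (t = 0.9054), x⁻ = (0.3427) → reset → x⁺ = (0.7347), jump to mode 0
Mode 0: flow for 0.8577 to horizon, guard not reached → x = (1.4585)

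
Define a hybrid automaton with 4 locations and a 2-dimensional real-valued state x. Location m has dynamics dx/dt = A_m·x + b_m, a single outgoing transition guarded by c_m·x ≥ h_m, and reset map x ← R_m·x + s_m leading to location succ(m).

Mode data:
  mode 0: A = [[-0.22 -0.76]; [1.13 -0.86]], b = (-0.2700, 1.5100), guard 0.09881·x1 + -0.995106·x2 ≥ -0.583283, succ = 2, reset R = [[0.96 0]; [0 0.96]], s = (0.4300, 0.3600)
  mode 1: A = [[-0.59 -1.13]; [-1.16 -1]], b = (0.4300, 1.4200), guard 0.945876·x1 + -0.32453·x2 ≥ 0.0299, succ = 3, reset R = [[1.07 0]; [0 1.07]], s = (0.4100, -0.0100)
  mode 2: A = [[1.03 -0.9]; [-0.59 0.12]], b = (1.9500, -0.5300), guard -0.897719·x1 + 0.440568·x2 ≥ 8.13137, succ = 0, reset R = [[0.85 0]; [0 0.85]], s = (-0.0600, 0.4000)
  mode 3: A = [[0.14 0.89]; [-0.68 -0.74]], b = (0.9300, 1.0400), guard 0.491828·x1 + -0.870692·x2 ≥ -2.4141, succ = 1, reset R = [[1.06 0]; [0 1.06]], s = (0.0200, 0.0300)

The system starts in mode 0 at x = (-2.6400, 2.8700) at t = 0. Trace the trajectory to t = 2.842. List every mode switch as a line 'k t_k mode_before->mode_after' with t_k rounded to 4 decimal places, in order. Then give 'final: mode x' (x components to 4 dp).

Mode 0: guard c·x = -0.5833 hit at Δt = 0.8105 (t = 0.8105), x⁻ = (-3.2106, 0.2674) → reset → x⁺ = (-2.6521, 0.6167), jump to mode 2
Mode 2: guard c·x = 8.1314 hit at Δt = 1.1925 (t = 2.0030), x⁻ = (-7.4463, 3.2836) → reset → x⁺ = (-6.3894, 3.1911), jump to mode 0
Mode 0: guard c·x = -0.5833 hit at Δt = 0.4582 (t = 2.4612), x⁻ = (-6.3706, -0.0464) → reset → x⁺ = (-5.6858, 0.3154), jump to mode 2
Mode 2: flow for 0.3808 to horizon, guard not reached → x = (-7.8830, 1.6560)

1 0.8105 0->2
2 2.0030 2->0
3 2.4612 0->2
final: 2 -7.8830 1.6560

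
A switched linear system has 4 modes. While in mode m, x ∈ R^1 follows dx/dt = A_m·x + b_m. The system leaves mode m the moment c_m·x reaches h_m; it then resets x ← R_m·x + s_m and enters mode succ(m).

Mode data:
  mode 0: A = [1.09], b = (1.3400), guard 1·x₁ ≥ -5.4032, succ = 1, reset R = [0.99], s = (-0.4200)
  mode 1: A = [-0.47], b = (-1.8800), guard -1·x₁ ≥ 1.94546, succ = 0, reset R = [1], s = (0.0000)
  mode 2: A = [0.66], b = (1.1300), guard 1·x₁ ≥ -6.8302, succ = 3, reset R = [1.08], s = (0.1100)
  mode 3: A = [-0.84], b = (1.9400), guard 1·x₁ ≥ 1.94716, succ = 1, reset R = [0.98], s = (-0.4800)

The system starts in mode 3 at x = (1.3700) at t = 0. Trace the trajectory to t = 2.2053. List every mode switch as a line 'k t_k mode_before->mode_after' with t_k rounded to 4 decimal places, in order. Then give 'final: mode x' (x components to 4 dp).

1 1.1342 3->1
final: 1 -0.7189

Mode 3: guard c·x = 1.9472 hit at Δt = 1.1342 (t = 1.1342), x⁻ = (1.9472) → reset → x⁺ = (1.4282), jump to mode 1
Mode 1: flow for 1.0711 to horizon, guard not reached → x = (-0.7189)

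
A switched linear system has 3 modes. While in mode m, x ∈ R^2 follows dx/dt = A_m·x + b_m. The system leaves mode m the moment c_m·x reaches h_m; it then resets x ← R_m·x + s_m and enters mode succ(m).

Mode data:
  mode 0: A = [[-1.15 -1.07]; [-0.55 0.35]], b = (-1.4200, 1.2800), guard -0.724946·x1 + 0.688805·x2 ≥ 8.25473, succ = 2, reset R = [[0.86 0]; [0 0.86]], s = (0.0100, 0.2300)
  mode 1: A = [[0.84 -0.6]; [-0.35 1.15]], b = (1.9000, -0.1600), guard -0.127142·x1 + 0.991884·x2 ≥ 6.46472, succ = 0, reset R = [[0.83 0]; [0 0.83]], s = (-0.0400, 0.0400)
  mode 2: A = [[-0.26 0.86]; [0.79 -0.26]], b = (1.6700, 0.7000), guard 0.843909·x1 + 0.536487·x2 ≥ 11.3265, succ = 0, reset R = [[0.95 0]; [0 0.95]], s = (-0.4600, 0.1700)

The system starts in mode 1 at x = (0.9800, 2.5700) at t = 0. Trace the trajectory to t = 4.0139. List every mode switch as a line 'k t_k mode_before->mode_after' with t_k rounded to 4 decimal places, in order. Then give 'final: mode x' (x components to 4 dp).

1 0.9663 1->0
2 1.6010 0->2
3 3.1143 2->0
4 3.7135 0->2
final: 2 1.5616 8.7821

Mode 1: guard c·x = 6.4647 hit at Δt = 0.9663 (t = 0.9663), x⁻ = (1.4520, 6.7037) → reset → x⁺ = (1.1652, 5.6041), jump to mode 0
Mode 0: guard c·x = 8.2547 hit at Δt = 0.6347 (t = 1.6010), x⁻ = (-3.4375, 8.3663) → reset → x⁺ = (-2.9462, 7.4250), jump to mode 2
Mode 2: guard c·x = 11.3265 hit at Δt = 1.5133 (t = 3.1143), x⁻ = (7.8198, 8.8116) → reset → x⁺ = (6.9688, 8.5410), jump to mode 0
Mode 0: guard c·x = 8.2547 hit at Δt = 0.5992 (t = 3.7135), x⁻ = (-1.4486, 10.4595) → reset → x⁺ = (-1.2358, 9.2252), jump to mode 2
Mode 2: flow for 0.3004 to horizon, guard not reached → x = (1.5616, 8.7821)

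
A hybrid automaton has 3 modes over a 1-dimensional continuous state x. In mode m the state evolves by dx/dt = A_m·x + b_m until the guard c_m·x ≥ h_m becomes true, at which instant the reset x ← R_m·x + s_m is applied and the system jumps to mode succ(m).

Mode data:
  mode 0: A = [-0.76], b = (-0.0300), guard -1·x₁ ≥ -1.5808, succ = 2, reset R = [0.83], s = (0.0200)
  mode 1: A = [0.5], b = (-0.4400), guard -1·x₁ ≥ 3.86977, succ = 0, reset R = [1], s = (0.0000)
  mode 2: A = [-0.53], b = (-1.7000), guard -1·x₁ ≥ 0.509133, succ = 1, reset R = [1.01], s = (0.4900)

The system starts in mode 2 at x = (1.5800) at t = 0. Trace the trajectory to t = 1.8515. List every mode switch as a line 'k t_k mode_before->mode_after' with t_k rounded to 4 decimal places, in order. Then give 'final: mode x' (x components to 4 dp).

1 1.0818 2->1
final: 1 -0.4487

Mode 2: guard c·x = 0.5091 hit at Δt = 1.0818 (t = 1.0818), x⁻ = (-0.5091) → reset → x⁺ = (-0.0242), jump to mode 1
Mode 1: flow for 0.7697 to horizon, guard not reached → x = (-0.4487)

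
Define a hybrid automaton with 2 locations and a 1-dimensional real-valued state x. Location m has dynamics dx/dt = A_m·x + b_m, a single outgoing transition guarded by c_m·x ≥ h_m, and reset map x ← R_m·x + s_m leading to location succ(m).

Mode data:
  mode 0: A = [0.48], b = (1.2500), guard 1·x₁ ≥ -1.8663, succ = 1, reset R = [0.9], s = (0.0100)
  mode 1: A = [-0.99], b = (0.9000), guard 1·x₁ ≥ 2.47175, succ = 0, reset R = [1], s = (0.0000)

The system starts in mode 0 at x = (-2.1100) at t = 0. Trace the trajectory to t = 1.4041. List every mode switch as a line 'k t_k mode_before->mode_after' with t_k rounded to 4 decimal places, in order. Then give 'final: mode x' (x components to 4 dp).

1 0.8352 0->1
final: 1 -0.5592

Mode 0: guard c·x = -1.8663 hit at Δt = 0.8352 (t = 0.8352), x⁻ = (-1.8663) → reset → x⁺ = (-1.6697), jump to mode 1
Mode 1: flow for 0.5689 to horizon, guard not reached → x = (-0.5592)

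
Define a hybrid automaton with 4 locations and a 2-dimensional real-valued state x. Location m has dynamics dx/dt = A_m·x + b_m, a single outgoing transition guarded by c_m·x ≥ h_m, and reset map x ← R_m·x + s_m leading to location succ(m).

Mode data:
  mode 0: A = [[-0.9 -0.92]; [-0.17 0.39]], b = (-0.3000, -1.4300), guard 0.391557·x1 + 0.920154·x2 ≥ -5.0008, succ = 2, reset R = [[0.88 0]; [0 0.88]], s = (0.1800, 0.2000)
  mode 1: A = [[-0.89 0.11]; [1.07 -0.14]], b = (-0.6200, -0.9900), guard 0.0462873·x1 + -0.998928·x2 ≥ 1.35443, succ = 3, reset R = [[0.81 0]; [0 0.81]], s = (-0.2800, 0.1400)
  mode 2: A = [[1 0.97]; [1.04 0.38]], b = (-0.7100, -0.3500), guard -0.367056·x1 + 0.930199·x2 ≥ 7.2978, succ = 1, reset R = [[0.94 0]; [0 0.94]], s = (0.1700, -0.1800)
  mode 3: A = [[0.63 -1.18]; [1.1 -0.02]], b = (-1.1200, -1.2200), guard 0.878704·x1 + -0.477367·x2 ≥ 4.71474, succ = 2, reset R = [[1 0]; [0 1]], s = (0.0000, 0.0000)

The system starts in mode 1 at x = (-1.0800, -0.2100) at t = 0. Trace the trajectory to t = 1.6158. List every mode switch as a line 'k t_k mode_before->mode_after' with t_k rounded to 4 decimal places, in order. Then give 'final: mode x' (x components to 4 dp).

1 0.6085 1->3
final: 3 -0.1826 -3.1644

Mode 1: guard c·x = 1.3544 hit at Δt = 0.6085 (t = 0.6085), x⁻ = (-0.9648, -1.4006) → reset → x⁺ = (-1.0615, -0.9945), jump to mode 3
Mode 3: flow for 1.0073 to horizon, guard not reached → x = (-0.1826, -3.1644)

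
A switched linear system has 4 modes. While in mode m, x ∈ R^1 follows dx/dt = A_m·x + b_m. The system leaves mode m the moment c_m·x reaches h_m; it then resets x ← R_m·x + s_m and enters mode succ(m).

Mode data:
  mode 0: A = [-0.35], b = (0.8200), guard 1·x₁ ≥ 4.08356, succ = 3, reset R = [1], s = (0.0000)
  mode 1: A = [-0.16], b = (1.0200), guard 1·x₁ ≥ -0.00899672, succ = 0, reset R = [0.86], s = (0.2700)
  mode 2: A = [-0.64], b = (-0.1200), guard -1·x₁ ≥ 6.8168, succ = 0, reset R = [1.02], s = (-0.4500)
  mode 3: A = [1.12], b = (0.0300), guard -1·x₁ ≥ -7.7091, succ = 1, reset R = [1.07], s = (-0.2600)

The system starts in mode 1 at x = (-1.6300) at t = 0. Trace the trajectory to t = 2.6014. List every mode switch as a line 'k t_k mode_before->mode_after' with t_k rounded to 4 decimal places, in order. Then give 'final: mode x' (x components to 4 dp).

1 1.4142 1->0
final: 0 0.9697

Mode 1: guard c·x = -0.0090 hit at Δt = 1.4142 (t = 1.4142), x⁻ = (-0.0090) → reset → x⁺ = (0.2623), jump to mode 0
Mode 0: flow for 1.1872 to horizon, guard not reached → x = (0.9697)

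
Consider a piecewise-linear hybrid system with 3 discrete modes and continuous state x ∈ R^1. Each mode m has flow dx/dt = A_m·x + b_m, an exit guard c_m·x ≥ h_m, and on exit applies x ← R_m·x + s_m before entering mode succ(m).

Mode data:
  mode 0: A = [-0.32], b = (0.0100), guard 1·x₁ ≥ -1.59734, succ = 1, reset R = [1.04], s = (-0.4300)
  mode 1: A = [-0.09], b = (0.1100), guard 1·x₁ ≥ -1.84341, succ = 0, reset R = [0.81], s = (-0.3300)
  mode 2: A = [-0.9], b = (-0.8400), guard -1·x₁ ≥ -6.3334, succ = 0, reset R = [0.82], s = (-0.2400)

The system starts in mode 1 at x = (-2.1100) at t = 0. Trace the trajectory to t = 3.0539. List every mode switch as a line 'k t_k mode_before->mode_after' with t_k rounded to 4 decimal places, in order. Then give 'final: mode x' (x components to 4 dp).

Mode 1: guard c·x = -1.8434 hit at Δt = 0.9265 (t = 0.9265), x⁻ = (-1.8434) → reset → x⁺ = (-1.8232), jump to mode 0
Mode 0: guard c·x = -1.5973 hit at Δt = 0.4058 (t = 1.3323), x⁻ = (-1.5973) → reset → x⁺ = (-2.0912), jump to mode 1
Mode 1: guard c·x = -1.8434 hit at Δt = 0.8638 (t = 2.1961), x⁻ = (-1.8434) → reset → x⁺ = (-1.8232), jump to mode 0
Mode 0: guard c·x = -1.5973 hit at Δt = 0.4058 (t = 2.6018), x⁻ = (-1.5973) → reset → x⁺ = (-2.0912), jump to mode 1
Mode 1: flow for 0.4521 to horizon, guard not reached → x = (-1.9591)

1 0.9265 1->0
2 1.3323 0->1
3 2.1961 1->0
4 2.6018 0->1
final: 1 -1.9591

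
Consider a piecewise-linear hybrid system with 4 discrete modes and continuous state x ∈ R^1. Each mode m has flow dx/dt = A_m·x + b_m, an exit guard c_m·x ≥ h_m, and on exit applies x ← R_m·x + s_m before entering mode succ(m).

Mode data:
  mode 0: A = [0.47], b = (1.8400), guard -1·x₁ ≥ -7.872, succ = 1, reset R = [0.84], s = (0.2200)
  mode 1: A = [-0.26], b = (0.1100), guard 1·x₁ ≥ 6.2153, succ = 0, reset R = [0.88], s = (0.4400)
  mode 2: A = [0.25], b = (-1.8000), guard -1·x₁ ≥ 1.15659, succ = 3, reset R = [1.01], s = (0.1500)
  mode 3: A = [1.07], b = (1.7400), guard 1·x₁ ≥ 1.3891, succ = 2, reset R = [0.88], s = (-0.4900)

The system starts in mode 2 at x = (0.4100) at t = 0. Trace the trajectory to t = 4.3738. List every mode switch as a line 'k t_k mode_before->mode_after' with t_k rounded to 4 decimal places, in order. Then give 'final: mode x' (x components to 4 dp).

Mode 2: guard c·x = 1.1566 hit at Δt = 0.8304 (t = 0.8304), x⁻ = (-1.1566) → reset → x⁺ = (-1.0182), jump to mode 3
Mode 3: guard c·x = 1.3891 hit at Δt = 1.4965 (t = 2.3269), x⁻ = (1.3891) → reset → x⁺ = (0.7324), jump to mode 2
Mode 2: guard c·x = 1.1566 hit at Δt = 1.0250 (t = 3.3519), x⁻ = (-1.1566) → reset → x⁺ = (-1.0182), jump to mode 3
Mode 3: flow for 1.0219 to horizon, guard not reached → x = (0.1885)

1 0.8304 2->3
2 2.3269 3->2
3 3.3519 2->3
final: 3 0.1885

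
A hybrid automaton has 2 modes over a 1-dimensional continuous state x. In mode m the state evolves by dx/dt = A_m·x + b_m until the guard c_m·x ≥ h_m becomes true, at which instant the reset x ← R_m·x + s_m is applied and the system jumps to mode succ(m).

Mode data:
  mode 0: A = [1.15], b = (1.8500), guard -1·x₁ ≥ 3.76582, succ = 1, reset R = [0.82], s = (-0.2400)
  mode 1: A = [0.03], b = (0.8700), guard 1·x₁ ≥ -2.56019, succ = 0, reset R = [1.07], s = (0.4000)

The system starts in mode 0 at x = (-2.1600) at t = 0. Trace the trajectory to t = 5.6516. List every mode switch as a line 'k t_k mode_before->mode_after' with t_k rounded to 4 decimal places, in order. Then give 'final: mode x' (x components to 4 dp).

1 1.1863 0->1
2 2.1686 1->0
3 3.1099 0->1
4 4.0922 1->0
5 5.0335 0->1
final: 1 -2.8475

Mode 0: guard c·x = 3.7658 hit at Δt = 1.1863 (t = 1.1863), x⁻ = (-3.7658) → reset → x⁺ = (-3.3280), jump to mode 1
Mode 1: guard c·x = -2.5602 hit at Δt = 0.9823 (t = 2.1686), x⁻ = (-2.5602) → reset → x⁺ = (-2.3394), jump to mode 0
Mode 0: guard c·x = 3.7658 hit at Δt = 0.9413 (t = 3.1099), x⁻ = (-3.7658) → reset → x⁺ = (-3.3280), jump to mode 1
Mode 1: guard c·x = -2.5602 hit at Δt = 0.9823 (t = 4.0922), x⁻ = (-2.5602) → reset → x⁺ = (-2.3394), jump to mode 0
Mode 0: guard c·x = 3.7658 hit at Δt = 0.9413 (t = 5.0335), x⁻ = (-3.7658) → reset → x⁺ = (-3.3280), jump to mode 1
Mode 1: flow for 0.6181 to horizon, guard not reached → x = (-2.8475)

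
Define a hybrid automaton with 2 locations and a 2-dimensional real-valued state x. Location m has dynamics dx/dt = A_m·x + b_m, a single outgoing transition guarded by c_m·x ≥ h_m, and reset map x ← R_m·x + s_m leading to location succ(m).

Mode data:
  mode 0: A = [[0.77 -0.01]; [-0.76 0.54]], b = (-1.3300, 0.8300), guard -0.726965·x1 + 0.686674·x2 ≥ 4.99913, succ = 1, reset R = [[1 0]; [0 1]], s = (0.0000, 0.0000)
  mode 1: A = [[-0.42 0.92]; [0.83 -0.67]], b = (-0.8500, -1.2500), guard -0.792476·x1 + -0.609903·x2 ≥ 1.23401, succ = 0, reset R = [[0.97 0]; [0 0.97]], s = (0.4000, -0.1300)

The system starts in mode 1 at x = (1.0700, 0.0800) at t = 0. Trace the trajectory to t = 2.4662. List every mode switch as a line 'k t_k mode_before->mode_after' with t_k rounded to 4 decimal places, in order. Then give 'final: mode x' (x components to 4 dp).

Mode 1: guard c·x = 1.2340 hit at Δt = 1.3916 (t = 1.3916), x⁻ = (-0.7447, -1.0556) → reset → x⁺ = (-0.3224, -1.1539), jump to mode 0
Mode 0: flow for 1.0746 to horizon, guard not reached → x = (-2.9506, 0.6218)

1 1.3916 1->0
final: 0 -2.9506 0.6218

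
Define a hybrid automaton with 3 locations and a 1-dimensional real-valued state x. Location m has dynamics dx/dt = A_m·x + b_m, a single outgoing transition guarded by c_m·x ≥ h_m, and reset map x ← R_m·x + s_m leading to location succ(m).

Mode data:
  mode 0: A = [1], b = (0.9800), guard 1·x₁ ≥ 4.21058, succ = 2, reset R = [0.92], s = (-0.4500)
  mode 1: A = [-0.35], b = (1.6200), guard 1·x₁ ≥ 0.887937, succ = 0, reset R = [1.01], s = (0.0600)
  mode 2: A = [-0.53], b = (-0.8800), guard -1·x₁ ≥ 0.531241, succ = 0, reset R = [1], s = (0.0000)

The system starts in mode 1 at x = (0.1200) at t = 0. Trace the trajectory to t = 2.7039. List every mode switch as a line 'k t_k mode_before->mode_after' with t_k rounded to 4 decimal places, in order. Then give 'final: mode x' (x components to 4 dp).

Mode 1: guard c·x = 0.8879 hit at Δt = 0.5335 (t = 0.5335), x⁻ = (0.8879) → reset → x⁺ = (0.9568), jump to mode 0
Mode 0: guard c·x = 4.2106 hit at Δt = 0.9858 (t = 1.5193), x⁻ = (4.2106) → reset → x⁺ = (3.4237), jump to mode 2
Mode 2: flow for 1.1846 to horizon, guard not reached → x = (1.0532)

1 0.5335 1->0
2 1.5193 0->2
final: 2 1.0532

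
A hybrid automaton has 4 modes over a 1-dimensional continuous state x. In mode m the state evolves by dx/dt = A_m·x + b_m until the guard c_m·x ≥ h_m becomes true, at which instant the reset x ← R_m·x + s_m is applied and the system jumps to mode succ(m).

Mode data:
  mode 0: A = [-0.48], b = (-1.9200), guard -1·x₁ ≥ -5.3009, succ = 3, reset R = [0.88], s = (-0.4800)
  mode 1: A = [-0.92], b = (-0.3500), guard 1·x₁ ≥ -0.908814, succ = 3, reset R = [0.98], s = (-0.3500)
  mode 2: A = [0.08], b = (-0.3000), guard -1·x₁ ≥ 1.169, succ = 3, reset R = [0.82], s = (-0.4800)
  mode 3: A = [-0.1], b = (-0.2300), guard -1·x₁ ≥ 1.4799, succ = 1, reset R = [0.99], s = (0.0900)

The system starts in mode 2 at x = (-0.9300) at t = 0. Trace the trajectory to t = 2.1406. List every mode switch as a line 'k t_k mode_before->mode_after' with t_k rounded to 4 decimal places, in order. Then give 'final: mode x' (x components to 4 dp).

1 0.6226 2->3
2 1.1141 3->1
3 1.8017 1->3
final: 3 -1.2759

Mode 2: guard c·x = 1.1690 hit at Δt = 0.6226 (t = 0.6226), x⁻ = (-1.1690) → reset → x⁺ = (-1.4386), jump to mode 3
Mode 3: guard c·x = 1.4799 hit at Δt = 0.4916 (t = 1.1141), x⁻ = (-1.4799) → reset → x⁺ = (-1.3751), jump to mode 1
Mode 1: guard c·x = -0.9088 hit at Δt = 0.6876 (t = 1.8017), x⁻ = (-0.9088) → reset → x⁺ = (-1.2406), jump to mode 3
Mode 3: flow for 0.3389 to horizon, guard not reached → x = (-1.2759)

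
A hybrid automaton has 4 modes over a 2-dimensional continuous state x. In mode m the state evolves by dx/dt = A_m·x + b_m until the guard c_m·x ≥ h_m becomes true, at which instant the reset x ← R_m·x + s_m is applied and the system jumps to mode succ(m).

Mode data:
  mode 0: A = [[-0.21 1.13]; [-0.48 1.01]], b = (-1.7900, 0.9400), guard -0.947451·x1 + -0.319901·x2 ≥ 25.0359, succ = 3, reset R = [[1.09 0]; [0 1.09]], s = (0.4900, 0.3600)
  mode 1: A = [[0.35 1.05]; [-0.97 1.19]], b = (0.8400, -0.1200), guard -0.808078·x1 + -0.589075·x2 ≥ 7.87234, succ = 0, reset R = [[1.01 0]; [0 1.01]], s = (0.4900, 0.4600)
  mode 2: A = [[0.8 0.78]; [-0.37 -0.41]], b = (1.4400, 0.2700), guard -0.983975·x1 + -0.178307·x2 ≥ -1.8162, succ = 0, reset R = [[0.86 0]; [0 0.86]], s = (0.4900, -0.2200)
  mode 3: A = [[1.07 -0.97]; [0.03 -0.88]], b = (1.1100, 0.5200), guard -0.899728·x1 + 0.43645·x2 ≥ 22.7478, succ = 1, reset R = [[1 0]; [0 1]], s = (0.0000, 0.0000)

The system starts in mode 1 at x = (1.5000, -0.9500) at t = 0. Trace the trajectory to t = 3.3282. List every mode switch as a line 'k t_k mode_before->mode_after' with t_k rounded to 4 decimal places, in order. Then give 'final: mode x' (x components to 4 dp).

1 1.4416 1->0
2 2.8028 0->3
final: 3 -28.8308 -10.9371

Mode 1: guard c·x = 7.8723 hit at Δt = 1.4416 (t = 1.4416), x⁻ = (-3.5441, -8.5021) → reset → x⁺ = (-3.0896, -8.1272), jump to mode 0
Mode 0: guard c·x = 25.0359 hit at Δt = 1.3612 (t = 2.8028), x⁻ = (-20.9830, -16.1162) → reset → x⁺ = (-22.3814, -17.2066), jump to mode 3
Mode 3: flow for 0.5254 to horizon, guard not reached → x = (-28.8308, -10.9371)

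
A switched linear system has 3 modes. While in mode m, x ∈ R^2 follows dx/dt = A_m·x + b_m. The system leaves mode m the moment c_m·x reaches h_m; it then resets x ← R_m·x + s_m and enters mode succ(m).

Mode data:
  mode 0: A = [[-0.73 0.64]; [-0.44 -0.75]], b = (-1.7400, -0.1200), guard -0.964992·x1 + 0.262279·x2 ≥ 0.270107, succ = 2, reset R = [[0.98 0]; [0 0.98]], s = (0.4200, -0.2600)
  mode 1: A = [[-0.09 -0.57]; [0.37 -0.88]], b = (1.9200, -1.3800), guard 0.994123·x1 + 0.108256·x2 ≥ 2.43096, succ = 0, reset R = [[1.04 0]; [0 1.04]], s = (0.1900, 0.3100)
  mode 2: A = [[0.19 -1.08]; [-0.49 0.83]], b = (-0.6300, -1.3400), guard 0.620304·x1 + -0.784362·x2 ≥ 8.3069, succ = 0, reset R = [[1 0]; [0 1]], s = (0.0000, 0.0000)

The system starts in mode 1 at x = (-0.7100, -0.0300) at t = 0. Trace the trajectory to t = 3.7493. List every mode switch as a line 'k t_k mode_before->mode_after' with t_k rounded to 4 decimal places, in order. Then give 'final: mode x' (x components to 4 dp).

1 1.4764 1->0
2 2.6086 0->2
final: 2 2.5978 -5.2002

Mode 1: guard c·x = 2.4310 hit at Δt = 1.4764 (t = 1.4764), x⁻ = (2.5290, -0.7685) → reset → x⁺ = (2.8202, -0.4892), jump to mode 0
Mode 0: guard c·x = 0.2701 hit at Δt = 1.1322 (t = 2.6086), x⁻ = (-0.4301, -0.5526) → reset → x⁺ = (-0.0015, -0.8016), jump to mode 2
Mode 2: flow for 1.1407 to horizon, guard not reached → x = (2.5978, -5.2002)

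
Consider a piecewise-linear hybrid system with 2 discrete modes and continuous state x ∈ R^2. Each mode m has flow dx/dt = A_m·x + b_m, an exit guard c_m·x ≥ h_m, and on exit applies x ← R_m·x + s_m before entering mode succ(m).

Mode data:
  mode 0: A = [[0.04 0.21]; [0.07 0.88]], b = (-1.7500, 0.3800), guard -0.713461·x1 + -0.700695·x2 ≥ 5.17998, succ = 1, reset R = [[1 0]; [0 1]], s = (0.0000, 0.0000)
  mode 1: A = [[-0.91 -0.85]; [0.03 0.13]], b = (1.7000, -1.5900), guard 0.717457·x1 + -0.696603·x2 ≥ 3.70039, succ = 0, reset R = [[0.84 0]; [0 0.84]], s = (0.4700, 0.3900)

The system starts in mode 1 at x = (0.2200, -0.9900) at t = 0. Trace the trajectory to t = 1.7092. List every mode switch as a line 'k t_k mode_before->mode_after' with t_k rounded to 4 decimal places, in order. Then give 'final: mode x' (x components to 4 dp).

Mode 1: guard c·x = 3.7004 hit at Δt = 1.0342 (t = 1.0342), x⁻ = (2.3916, -2.8488) → reset → x⁺ = (2.4790, -2.0030), jump to mode 0
Mode 0: flow for 0.6750 to horizon, guard not reached → x = (0.9879, -3.1599)

1 1.0342 1->0
final: 0 0.9879 -3.1599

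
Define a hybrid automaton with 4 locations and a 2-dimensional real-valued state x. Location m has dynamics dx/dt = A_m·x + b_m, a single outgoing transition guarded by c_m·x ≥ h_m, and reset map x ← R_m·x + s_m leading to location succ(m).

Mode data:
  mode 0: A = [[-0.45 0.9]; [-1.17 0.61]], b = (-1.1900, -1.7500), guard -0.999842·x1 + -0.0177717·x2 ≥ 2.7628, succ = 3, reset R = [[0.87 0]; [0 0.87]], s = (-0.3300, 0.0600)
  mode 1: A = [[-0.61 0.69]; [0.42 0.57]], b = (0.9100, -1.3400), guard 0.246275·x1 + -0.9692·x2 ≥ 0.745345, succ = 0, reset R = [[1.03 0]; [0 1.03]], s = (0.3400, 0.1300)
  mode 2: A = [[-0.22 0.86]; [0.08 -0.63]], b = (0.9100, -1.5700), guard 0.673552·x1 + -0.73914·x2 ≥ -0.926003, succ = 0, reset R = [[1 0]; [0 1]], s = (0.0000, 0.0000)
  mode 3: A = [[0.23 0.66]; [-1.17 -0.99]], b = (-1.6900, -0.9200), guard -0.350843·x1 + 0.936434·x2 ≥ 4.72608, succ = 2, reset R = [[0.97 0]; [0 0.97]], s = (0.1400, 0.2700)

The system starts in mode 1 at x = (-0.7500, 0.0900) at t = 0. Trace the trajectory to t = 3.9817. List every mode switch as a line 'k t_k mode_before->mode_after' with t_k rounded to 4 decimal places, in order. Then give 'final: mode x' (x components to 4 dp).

Mode 1: guard c·x = 0.7453 hit at Δt = 0.5313 (t = 0.5313), x⁻ = (-0.2491, -0.8323) → reset → x⁺ = (0.0835, -0.7273), jump to mode 0
Mode 0: guard c·x = 2.7628 hit at Δt = 1.2533 (t = 1.7846), x⁻ = (-2.7204, -2.4112) → reset → x⁺ = (-2.6967, -2.0377), jump to mode 3
Mode 3: guard c·x = 4.7261 hit at Δt = 1.3026 (t = 3.0872), x⁻ = (-5.7546, 2.8909) → reset → x⁺ = (-5.4419, 3.0742), jump to mode 2
Mode 2: flow for 0.8945 to horizon, guard not reached → x = (-2.6177, 0.4744)

1 0.5313 1->0
2 1.7846 0->3
3 3.0872 3->2
final: 2 -2.6177 0.4744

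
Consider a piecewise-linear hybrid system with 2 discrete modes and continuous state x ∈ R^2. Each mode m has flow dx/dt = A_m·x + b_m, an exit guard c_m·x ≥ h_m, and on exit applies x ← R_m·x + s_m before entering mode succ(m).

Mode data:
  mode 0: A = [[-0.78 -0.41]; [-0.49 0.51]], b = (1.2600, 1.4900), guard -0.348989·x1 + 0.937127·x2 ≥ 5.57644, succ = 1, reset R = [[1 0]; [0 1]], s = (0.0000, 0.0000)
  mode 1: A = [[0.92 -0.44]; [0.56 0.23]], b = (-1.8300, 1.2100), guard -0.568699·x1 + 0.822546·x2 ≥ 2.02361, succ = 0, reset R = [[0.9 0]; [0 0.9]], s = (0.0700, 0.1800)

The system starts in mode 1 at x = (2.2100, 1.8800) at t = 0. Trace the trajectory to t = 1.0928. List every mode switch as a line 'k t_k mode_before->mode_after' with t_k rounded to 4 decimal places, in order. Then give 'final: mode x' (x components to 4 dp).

Mode 1: guard c·x = 2.0236 hit at Δt = 0.5595 (t = 0.5595), x⁻ = (1.5138, 3.5068) → reset → x⁺ = (1.4324, 3.3361), jump to mode 0
Mode 0: flow for 0.5333 to horizon, guard not reached → x = (0.7521, 4.9576)

1 0.5595 1->0
final: 0 0.7521 4.9576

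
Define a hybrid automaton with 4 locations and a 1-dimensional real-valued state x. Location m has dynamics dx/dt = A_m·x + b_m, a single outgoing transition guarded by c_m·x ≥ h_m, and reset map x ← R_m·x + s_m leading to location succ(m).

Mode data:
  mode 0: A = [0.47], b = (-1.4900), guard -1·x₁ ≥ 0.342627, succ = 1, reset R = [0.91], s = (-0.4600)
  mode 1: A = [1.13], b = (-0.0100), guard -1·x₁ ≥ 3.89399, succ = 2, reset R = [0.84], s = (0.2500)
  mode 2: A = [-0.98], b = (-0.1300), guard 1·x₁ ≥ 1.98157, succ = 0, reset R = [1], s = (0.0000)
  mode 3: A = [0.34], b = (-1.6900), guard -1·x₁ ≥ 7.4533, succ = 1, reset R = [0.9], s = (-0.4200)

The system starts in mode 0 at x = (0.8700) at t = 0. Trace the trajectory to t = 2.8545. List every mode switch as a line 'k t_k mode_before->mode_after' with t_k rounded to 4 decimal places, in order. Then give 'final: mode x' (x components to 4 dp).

Mode 0: guard c·x = 0.3426 hit at Δt = 0.9009 (t = 0.9009), x⁻ = (-0.3426) → reset → x⁺ = (-0.7718), jump to mode 1
Mode 1: guard c·x = 3.8940 hit at Δt = 1.4242 (t = 2.3251), x⁻ = (-3.8940) → reset → x⁺ = (-3.0210), jump to mode 2
Mode 2: flow for 0.5294 to horizon, guard not reached → x = (-1.8518)

1 0.9009 0->1
2 2.3251 1->2
final: 2 -1.8518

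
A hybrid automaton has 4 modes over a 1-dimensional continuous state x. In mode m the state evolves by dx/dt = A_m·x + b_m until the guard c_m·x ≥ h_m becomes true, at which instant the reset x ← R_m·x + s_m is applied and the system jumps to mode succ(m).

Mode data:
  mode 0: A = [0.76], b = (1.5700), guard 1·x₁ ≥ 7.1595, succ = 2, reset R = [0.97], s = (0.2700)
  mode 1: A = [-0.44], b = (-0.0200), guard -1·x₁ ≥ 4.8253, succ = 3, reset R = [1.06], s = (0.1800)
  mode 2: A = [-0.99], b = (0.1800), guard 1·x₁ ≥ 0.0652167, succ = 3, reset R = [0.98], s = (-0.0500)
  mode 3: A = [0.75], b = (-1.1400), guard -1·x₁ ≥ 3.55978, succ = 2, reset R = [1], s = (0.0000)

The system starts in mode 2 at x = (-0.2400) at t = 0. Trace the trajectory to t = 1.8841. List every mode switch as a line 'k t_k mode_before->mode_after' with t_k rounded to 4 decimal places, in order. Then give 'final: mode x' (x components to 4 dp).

1 1.2988 2->3
final: 3 -0.8161

Mode 2: guard c·x = 0.0652 hit at Δt = 1.2988 (t = 1.2988), x⁻ = (0.0652) → reset → x⁺ = (0.0139), jump to mode 3
Mode 3: flow for 0.5853 to horizon, guard not reached → x = (-0.8161)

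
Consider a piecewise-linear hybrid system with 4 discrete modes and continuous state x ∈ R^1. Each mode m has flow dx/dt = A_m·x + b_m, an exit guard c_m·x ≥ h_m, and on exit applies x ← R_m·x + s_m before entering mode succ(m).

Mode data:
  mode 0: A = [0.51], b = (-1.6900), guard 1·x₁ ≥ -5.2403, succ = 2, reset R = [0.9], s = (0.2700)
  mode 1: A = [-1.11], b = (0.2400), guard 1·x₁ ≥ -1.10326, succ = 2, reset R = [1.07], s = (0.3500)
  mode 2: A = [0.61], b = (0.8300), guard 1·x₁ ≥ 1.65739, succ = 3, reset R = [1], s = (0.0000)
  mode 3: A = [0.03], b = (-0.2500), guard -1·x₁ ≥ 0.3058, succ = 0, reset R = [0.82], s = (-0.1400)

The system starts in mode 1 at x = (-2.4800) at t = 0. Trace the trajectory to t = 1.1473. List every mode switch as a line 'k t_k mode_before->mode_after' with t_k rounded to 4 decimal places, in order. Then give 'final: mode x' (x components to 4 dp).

Mode 1: guard c·x = -1.1033 hit at Δt = 0.6438 (t = 0.6438), x⁻ = (-1.1033) → reset → x⁺ = (-0.8305), jump to mode 2
Mode 2: flow for 0.5035 to horizon, guard not reached → x = (-0.6399)

1 0.6438 1->2
final: 2 -0.6399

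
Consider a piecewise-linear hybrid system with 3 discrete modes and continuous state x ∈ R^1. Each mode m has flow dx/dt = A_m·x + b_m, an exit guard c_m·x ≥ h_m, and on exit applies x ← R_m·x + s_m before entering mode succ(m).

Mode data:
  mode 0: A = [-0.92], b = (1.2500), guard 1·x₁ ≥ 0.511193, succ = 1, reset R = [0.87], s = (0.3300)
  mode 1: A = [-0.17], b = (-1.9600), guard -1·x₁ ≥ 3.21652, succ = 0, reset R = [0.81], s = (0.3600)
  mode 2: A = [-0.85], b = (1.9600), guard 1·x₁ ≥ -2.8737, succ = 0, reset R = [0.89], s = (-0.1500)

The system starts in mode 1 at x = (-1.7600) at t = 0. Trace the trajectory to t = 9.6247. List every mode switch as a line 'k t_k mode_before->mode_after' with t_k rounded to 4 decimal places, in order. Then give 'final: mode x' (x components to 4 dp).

Mode 1: guard c·x = 3.2165 hit at Δt = 0.9497 (t = 0.9497), x⁻ = (-3.2165) → reset → x⁺ = (-2.2454), jump to mode 0
Mode 0: guard c·x = 0.5112 hit at Δt = 1.5734 (t = 2.5231), x⁻ = (0.5112) → reset → x⁺ = (0.7747), jump to mode 1
Mode 1: guard c·x = 3.2165 hit at Δt = 2.3066 (t = 4.8297), x⁻ = (-3.2165) → reset → x⁺ = (-2.2454), jump to mode 0
Mode 0: guard c·x = 0.5112 hit at Δt = 1.5734 (t = 6.4031), x⁻ = (0.5112) → reset → x⁺ = (0.7747), jump to mode 1
Mode 1: guard c·x = 3.2165 hit at Δt = 2.3066 (t = 8.7098), x⁻ = (-3.2165) → reset → x⁺ = (-2.2454), jump to mode 0
Mode 0: flow for 0.9149 to horizon, guard not reached → x = (-0.1945)

1 0.9497 1->0
2 2.5231 0->1
3 4.8297 1->0
4 6.4031 0->1
5 8.7098 1->0
final: 0 -0.1945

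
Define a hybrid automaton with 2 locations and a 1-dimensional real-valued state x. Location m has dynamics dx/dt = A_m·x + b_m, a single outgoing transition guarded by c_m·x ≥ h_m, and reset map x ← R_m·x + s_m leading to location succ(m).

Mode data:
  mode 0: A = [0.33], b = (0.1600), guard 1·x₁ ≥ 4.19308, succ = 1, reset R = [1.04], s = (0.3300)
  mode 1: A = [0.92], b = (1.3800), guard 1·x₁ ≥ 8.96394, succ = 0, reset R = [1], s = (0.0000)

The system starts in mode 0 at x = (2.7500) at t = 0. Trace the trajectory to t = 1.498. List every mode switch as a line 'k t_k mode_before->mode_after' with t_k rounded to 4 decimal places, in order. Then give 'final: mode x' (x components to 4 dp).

1 1.1178 0->1
final: 1 7.2833

Mode 0: guard c·x = 4.1931 hit at Δt = 1.1178 (t = 1.1178), x⁻ = (4.1931) → reset → x⁺ = (4.6908), jump to mode 1
Mode 1: flow for 0.3802 to horizon, guard not reached → x = (7.2833)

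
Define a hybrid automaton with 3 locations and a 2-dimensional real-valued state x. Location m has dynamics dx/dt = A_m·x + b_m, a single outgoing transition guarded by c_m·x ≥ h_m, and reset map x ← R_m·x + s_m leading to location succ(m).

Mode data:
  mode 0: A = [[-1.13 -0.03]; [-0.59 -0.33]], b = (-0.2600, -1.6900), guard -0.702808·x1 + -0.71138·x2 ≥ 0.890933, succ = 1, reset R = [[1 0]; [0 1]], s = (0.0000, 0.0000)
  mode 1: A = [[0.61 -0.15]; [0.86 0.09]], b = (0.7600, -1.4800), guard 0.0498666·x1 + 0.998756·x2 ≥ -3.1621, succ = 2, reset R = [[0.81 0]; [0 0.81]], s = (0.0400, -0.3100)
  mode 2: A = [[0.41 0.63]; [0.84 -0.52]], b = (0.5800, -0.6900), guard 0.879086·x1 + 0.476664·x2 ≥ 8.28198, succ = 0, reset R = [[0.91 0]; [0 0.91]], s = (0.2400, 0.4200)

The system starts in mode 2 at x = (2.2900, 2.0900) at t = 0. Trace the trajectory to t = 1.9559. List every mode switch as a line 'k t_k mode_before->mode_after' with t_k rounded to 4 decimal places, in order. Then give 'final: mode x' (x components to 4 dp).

1 1.1973 2->0
final: 0 2.7388 0.3000

Mode 2: guard c·x = 8.2820 hit at Δt = 1.1973 (t = 1.1973), x⁻ = (7.2392, 4.0240) → reset → x⁺ = (6.8277, 4.0818), jump to mode 0
Mode 0: flow for 0.7586 to horizon, guard not reached → x = (2.7388, 0.3000)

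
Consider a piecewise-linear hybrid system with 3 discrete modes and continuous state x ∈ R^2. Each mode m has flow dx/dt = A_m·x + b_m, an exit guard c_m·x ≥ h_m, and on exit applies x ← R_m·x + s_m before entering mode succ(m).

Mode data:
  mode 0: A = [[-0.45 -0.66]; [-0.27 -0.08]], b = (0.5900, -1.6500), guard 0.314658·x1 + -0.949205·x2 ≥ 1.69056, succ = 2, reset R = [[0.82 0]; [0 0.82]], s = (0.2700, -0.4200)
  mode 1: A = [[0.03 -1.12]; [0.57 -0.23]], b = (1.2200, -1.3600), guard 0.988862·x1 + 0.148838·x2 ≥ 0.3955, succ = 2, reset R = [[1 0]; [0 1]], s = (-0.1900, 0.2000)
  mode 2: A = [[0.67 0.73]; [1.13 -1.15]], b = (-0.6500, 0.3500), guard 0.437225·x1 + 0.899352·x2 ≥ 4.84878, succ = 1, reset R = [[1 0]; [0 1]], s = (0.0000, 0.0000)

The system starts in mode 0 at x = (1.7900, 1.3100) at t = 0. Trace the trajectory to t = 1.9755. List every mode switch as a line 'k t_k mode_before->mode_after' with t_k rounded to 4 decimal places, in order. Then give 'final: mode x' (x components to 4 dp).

1 1.2303 0->2
final: 2 1.7408 0.4733

Mode 0: guard c·x = 1.6906 hit at Δt = 1.2303 (t = 1.2303), x⁻ = (1.6501, -1.2340) → reset → x⁺ = (1.6231, -1.4319), jump to mode 2
Mode 2: flow for 0.7452 to horizon, guard not reached → x = (1.7408, 0.4733)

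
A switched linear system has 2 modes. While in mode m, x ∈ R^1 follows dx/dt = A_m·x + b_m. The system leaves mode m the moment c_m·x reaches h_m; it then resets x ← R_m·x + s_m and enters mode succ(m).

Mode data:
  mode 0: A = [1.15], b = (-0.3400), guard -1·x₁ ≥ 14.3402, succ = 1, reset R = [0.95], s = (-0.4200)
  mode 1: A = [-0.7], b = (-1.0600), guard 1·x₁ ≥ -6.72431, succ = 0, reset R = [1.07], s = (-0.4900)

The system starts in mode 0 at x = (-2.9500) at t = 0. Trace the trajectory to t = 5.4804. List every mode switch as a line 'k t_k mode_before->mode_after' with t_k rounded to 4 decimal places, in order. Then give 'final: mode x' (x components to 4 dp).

1 1.3097 0->1
2 2.5632 1->0
3 3.0906 0->1
4 4.3441 1->0
5 4.8714 0->1
final: 1 -9.6947

Mode 0: guard c·x = 14.3402 hit at Δt = 1.3097 (t = 1.3097), x⁻ = (-14.3402) → reset → x⁺ = (-14.0432), jump to mode 1
Mode 1: guard c·x = -6.7243 hit at Δt = 1.2535 (t = 2.5632), x⁻ = (-6.7243) → reset → x⁺ = (-7.6850), jump to mode 0
Mode 0: guard c·x = 14.3402 hit at Δt = 0.5274 (t = 3.0906), x⁻ = (-14.3402) → reset → x⁺ = (-14.0432), jump to mode 1
Mode 1: guard c·x = -6.7243 hit at Δt = 1.2535 (t = 4.3441), x⁻ = (-6.7243) → reset → x⁺ = (-7.6850), jump to mode 0
Mode 0: guard c·x = 14.3402 hit at Δt = 0.5274 (t = 4.8714), x⁻ = (-14.3402) → reset → x⁺ = (-14.0432), jump to mode 1
Mode 1: flow for 0.6090 to horizon, guard not reached → x = (-9.6947)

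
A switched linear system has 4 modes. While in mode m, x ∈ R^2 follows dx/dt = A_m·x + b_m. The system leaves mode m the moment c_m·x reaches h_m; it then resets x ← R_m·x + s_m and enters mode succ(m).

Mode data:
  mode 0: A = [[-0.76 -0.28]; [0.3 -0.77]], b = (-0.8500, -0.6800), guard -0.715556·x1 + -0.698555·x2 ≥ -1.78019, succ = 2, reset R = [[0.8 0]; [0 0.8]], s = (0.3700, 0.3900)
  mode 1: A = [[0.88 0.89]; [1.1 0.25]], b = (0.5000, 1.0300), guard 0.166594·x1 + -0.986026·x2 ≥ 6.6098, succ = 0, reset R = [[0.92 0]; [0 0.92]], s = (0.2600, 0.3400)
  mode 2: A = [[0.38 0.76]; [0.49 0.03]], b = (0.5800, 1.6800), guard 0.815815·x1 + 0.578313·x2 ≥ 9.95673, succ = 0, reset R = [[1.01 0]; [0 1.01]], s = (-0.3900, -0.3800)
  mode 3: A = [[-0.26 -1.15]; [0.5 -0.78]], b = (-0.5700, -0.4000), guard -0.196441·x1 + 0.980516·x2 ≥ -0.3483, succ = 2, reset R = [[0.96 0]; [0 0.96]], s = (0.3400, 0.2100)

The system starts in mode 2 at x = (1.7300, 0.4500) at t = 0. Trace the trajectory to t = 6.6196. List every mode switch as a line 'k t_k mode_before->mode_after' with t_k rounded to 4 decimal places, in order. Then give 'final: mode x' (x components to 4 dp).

Mode 2: guard c·x = 9.9567 hit at Δt = 1.4639 (t = 1.4639), x⁻ = (7.9827, 5.9559) → reset → x⁺ = (7.6725, 5.6354), jump to mode 0
Mode 0: guard c·x = -1.7802 hit at Δt = 1.5699 (t = 3.0338), x⁻ = (0.7196, 1.8113) → reset → x⁺ = (0.9457, 1.8390), jump to mode 2
Mode 2: guard c·x = 9.9567 hit at Δt = 1.3508 (t = 4.3846), x⁻ = (7.5139, 6.6171) → reset → x⁺ = (7.1991, 6.3033), jump to mode 0
Mode 0: guard c·x = -1.7802 hit at Δt = 1.5427 (t = 5.9272), x⁻ = (0.5543, 1.9806) → reset → x⁺ = (0.8134, 1.9745), jump to mode 2
Mode 2: flow for 0.6924 to horizon, guard not reached → x = (3.1984, 3.8319)

1 1.4639 2->0
2 3.0338 0->2
3 4.3846 2->0
4 5.9272 0->2
final: 2 3.1984 3.8319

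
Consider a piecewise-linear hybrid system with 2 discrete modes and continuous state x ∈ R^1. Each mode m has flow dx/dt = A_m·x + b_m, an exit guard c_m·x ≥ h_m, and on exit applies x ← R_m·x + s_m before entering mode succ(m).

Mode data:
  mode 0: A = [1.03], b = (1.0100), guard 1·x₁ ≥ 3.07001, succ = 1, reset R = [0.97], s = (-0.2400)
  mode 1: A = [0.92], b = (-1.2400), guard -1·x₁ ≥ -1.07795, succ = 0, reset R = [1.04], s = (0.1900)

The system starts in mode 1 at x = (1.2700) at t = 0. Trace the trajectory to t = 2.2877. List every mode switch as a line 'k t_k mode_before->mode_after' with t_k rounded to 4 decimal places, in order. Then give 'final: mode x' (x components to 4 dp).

Mode 1: guard c·x = -1.0779 hit at Δt = 1.3516 (t = 1.3516), x⁻ = (1.0780) → reset → x⁺ = (1.3111), jump to mode 0
Mode 0: guard c·x = 3.0700 hit at Δt = 0.5530 (t = 1.9046), x⁻ = (3.0700) → reset → x⁺ = (2.7379), jump to mode 1
Mode 1: flow for 0.3831 to horizon, guard not reached → x = (3.3253)

1 1.3516 1->0
2 1.9046 0->1
final: 1 3.3253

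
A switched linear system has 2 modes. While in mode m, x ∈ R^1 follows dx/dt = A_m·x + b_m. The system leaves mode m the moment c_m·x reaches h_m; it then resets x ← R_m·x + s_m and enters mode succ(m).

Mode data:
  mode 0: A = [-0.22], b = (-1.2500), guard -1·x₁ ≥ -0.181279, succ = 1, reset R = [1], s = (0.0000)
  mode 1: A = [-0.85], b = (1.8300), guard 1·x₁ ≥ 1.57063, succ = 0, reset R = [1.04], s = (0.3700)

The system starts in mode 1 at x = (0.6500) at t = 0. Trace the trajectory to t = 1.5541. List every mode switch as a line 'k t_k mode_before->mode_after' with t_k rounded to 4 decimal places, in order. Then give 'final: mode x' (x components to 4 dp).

Mode 1: guard c·x = 1.5706 hit at Δt = 1.1155 (t = 1.1155), x⁻ = (1.5706) → reset → x⁺ = (2.0035), jump to mode 0
Mode 0: flow for 0.4386 to horizon, guard not reached → x = (1.2965)

1 1.1155 1->0
final: 0 1.2965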